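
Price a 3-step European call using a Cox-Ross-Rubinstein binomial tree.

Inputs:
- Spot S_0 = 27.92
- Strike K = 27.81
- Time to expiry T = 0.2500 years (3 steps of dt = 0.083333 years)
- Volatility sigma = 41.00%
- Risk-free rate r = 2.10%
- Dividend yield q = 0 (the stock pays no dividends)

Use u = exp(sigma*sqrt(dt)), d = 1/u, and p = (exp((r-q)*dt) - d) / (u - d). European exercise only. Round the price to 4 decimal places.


Answer: Price = V(0,0) = 2.5909

Derivation:
dt = T/N = 0.083333
u = exp(sigma*sqrt(dt)) = 1.125646; d = 1/u = 0.888379
p = (exp((r-q)*dt) - d) / (u - d) = 0.477827
Discount per step: exp(-r*dt) = 0.998252
Stock lattice S(k, i) with i counting down-moves:
  k=0: S(0,0) = 27.9200
  k=1: S(1,0) = 31.4280; S(1,1) = 24.8035
  k=2: S(2,0) = 35.3768; S(2,1) = 27.9200; S(2,2) = 22.0349
  k=3: S(3,0) = 39.8218; S(3,1) = 31.4280; S(3,2) = 24.8035; S(3,3) = 19.5754
Terminal payoffs V(N, i) = max(S_T - K, 0):
  V(3,0) = 12.011768; V(3,1) = 3.618027; V(3,2) = 0.000000; V(3,3) = 0.000000
Backward induction: V(k, i) = exp(-r*dt) * [p * V(k+1, i) + (1-p) * V(k+1, i+1)].
  V(2,0) = exp(-r*dt) * [p*12.011768 + (1-p)*3.618027] = 7.615448
  V(2,1) = exp(-r*dt) * [p*3.618027 + (1-p)*0.000000] = 1.725770
  V(2,2) = exp(-r*dt) * [p*0.000000 + (1-p)*0.000000] = 0.000000
  V(1,0) = exp(-r*dt) * [p*7.615448 + (1-p)*1.725770] = 4.532081
  V(1,1) = exp(-r*dt) * [p*1.725770 + (1-p)*0.000000] = 0.823178
  V(0,0) = exp(-r*dt) * [p*4.532081 + (1-p)*0.823178] = 2.590856


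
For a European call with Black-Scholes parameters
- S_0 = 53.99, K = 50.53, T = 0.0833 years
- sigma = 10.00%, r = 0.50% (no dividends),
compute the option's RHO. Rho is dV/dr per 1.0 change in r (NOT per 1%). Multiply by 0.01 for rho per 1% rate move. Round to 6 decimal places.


d1 = 2.3236515320; d2 = 2.2947897927
phi(d1) = 0.0268197491; exp(-qT) = 1.0000000000; exp(-rT) = 0.9995835867
N(d2) = 0.9891274131
Rho = K*T*exp(-rT)*N(d2) = 50.5300 * 0.0833 * 0.9995835867 * 0.9891274131 = 4.161651

Answer: Rho = 4.161651


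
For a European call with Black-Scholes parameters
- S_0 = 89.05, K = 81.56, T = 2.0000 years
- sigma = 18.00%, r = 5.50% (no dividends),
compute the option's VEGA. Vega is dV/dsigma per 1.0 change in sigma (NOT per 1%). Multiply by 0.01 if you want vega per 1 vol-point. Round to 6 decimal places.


d1 = 0.9045430311; d2 = 0.6499845899
phi(d1) = 0.2649967862; exp(-qT) = 1.0000000000; exp(-rT) = 0.8958341353
Vega = S * exp(-qT) * phi(d1) * sqrt(T) = 89.0500 * 1.0000000000 * 0.2649967862 * 1.4142135624 = 33.372560

Answer: Vega = 33.372560


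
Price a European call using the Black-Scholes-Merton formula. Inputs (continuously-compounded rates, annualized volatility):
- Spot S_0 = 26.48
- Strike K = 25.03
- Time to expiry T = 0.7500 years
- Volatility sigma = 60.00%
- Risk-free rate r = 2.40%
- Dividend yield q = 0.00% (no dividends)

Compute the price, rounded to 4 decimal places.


d1 = (ln(S/K) + (r - q + 0.5*sigma^2) * T) / (sigma * sqrt(T)) = 0.40282618
d2 = d1 - sigma * sqrt(T) = -0.11678906
exp(-rT) = 0.98216103; exp(-qT) = 1.00000000
C = S_0 * exp(-qT) * N(d1) - K * exp(-rT) * N(d2)
N(d1) = 0.65646195; N(d2) = 0.45351361
C = 26.4800 * 1.00000000 * 0.65646195 - 25.0300 * 0.98216103 * 0.45351361 = 6.2342

Answer: Price = 6.2342


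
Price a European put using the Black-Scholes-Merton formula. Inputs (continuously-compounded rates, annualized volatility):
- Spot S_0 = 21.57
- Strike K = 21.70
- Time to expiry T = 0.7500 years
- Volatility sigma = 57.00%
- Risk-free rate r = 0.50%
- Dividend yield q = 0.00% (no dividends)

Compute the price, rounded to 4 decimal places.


Answer: Price = 4.2343

Derivation:
d1 = (ln(S/K) + (r - q + 0.5*sigma^2) * T) / (sigma * sqrt(T)) = 0.24224138
d2 = d1 - sigma * sqrt(T) = -0.25139310
exp(-rT) = 0.99625702; exp(-qT) = 1.00000000
P = K * exp(-rT) * N(-d2) - S_0 * exp(-qT) * N(-d1)
N(-d1) = 0.40429656; N(-d2) = 0.59924490
P = 21.7000 * 0.99625702 * 0.59924490 - 21.5700 * 1.00000000 * 0.40429656 = 4.2343


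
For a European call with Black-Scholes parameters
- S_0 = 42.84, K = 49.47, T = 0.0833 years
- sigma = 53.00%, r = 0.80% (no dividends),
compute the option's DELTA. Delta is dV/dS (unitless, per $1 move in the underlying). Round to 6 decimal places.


d1 = -0.8598462845; d2 = -1.0128135032
phi(d1) = 0.2756546817; exp(-qT) = 1.0000000000; exp(-rT) = 0.9993338220
N(d1) = 0.1949368908
Delta = exp(-qT) * N(d1) = 1.0000000000 * 0.1949368908 = 0.194937

Answer: Delta = 0.194937


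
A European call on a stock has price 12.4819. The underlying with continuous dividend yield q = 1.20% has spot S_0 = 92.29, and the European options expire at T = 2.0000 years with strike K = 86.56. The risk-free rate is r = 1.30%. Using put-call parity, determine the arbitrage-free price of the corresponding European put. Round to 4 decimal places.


Answer: Put price = 6.7189

Derivation:
Put-call parity: C - P = S_0 * exp(-qT) - K * exp(-rT).
S_0 * exp(-qT) = 92.2900 * 0.97628571 = 90.10140815
K * exp(-rT) = 86.5600 * 0.97433509 = 84.33844536
P = C - S*exp(-qT) + K*exp(-rT)
P = 12.4819 - 90.10140815 + 84.33844536 = 6.7189


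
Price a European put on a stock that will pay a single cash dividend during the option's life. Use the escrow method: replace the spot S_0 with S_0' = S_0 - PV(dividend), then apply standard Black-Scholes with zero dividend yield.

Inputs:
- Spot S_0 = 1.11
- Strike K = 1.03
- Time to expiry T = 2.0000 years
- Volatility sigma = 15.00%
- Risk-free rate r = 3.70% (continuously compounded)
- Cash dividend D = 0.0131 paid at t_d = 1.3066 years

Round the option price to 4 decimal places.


PV(D) = D * exp(-r * t_d) = 0.0131 * 0.95280577 = 0.01248176
S_0' = S_0 - PV(D) = 1.1100 - 0.01248176 = 1.09751824
d1 = (ln(S_0'/K) + (r + sigma^2/2)*T) / (sigma*sqrt(T)) = 0.75421276
d2 = d1 - sigma*sqrt(T) = 0.54208073
exp(-rT) = 0.92867169
N(-d1) = 0.22536074; N(-d2) = 0.29388145
P = K * exp(-rT) * N(-d2) - S_0' * N(-d1) = 1.0300 * 0.92867169 * 0.29388145 - 1.09751824 * 0.22536074 = 0.0338

Answer: Price = 0.0338


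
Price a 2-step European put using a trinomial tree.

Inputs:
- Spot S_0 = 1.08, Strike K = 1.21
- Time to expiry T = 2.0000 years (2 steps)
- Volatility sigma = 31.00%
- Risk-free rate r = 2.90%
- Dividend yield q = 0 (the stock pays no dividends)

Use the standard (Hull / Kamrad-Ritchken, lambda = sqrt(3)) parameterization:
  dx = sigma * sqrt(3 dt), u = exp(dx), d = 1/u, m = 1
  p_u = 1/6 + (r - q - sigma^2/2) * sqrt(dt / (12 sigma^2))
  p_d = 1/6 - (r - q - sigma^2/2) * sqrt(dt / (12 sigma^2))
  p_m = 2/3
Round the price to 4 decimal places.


Answer: Price = V(0,0) = 0.2225

Derivation:
dt = T/N = 1.000000; dx = sigma*sqrt(3*dt) = 0.536936
u = exp(dx) = 1.710757; d = 1/u = 0.584537
p_u = 0.148927, p_m = 0.666667, p_d = 0.184406
Discount per step: exp(-r*dt) = 0.971416
Stock lattice S(k, j) with j the centered position index:
  k=0: S(0,+0) = 1.0800
  k=1: S(1,-1) = 0.6313; S(1,+0) = 1.0800; S(1,+1) = 1.8476
  k=2: S(2,-2) = 0.3690; S(2,-1) = 0.6313; S(2,+0) = 1.0800; S(2,+1) = 1.8476; S(2,+2) = 3.1608
Terminal payoffs V(N, j) = max(K - S_T, 0):
  V(2,-2) = 0.840982; V(2,-1) = 0.578700; V(2,+0) = 0.130000; V(2,+1) = 0.000000; V(2,+2) = 0.000000
Backward induction: V(k, j) = exp(-r*dt) * [p_u * V(k+1, j+1) + p_m * V(k+1, j) + p_d * V(k+1, j-1)]
  V(1,-1) = exp(-r*dt) * [p_u*0.130000 + p_m*0.578700 + p_d*0.840982] = 0.544229
  V(1,+0) = exp(-r*dt) * [p_u*0.000000 + p_m*0.130000 + p_d*0.578700] = 0.187855
  V(1,+1) = exp(-r*dt) * [p_u*0.000000 + p_m*0.000000 + p_d*0.130000] = 0.023288
  V(0,+0) = exp(-r*dt) * [p_u*0.023288 + p_m*0.187855 + p_d*0.544229] = 0.222517


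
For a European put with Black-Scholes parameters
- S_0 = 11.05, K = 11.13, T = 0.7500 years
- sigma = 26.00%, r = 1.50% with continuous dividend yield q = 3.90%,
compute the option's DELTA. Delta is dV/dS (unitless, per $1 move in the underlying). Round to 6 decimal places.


d1 = 0.0006051638; d2 = -0.2245614412
phi(d1) = 0.3989422074; exp(-qT) = 0.9711736407; exp(-rT) = 0.9888130446
N(-d1) = 0.4997585746
Delta = -exp(-qT) * N(-d1) = -0.9711736407 * 0.4997585746 = -0.485352

Answer: Delta = -0.485352


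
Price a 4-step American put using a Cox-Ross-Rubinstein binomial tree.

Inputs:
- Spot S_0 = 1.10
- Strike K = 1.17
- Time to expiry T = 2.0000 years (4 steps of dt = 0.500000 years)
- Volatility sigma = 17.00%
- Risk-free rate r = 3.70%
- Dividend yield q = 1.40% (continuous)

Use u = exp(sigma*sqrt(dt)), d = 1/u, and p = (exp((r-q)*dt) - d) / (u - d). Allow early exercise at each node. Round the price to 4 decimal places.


dt = T/N = 0.500000
u = exp(sigma*sqrt(dt)) = 1.127732; d = 1/u = 0.886736
p = (exp((r-q)*dt) - d) / (u - d) = 0.517978
Discount per step: exp(-r*dt) = 0.981670
Stock lattice S(k, i) with i counting down-moves:
  k=0: S(0,0) = 1.1000
  k=1: S(1,0) = 1.2405; S(1,1) = 0.9754
  k=2: S(2,0) = 1.3990; S(2,1) = 1.1000; S(2,2) = 0.8649
  k=3: S(3,0) = 1.5776; S(3,1) = 1.2405; S(3,2) = 0.9754; S(3,3) = 0.7670
  k=4: S(4,0) = 1.7792; S(4,1) = 1.3990; S(4,2) = 1.1000; S(4,3) = 0.8649; S(4,4) = 0.6801
Terminal payoffs V(N, i) = max(K - S_T, 0):
  V(4,0) = 0.000000; V(4,1) = 0.000000; V(4,2) = 0.070000; V(4,3) = 0.305070; V(4,4) = 0.489905
Backward induction: V(k, i) = exp(-r*dt) * [p * V(k+1, i) + (1-p) * V(k+1, i+1)]; then take max(V_cont, immediate exercise) for American.
  V(3,0) = exp(-r*dt) * [p*0.000000 + (1-p)*0.000000] = 0.000000; exercise = 0.000000; V(3,0) = max -> 0.000000
  V(3,1) = exp(-r*dt) * [p*0.000000 + (1-p)*0.070000] = 0.033123; exercise = 0.000000; V(3,1) = max -> 0.033123
  V(3,2) = exp(-r*dt) * [p*0.070000 + (1-p)*0.305070] = 0.179949; exercise = 0.194591; V(3,2) = max -> 0.194591
  V(3,3) = exp(-r*dt) * [p*0.305070 + (1-p)*0.489905] = 0.386939; exercise = 0.403035; V(3,3) = max -> 0.403035
  V(2,0) = exp(-r*dt) * [p*0.000000 + (1-p)*0.033123] = 0.015673; exercise = 0.000000; V(2,0) = max -> 0.015673
  V(2,1) = exp(-r*dt) * [p*0.033123 + (1-p)*0.194591] = 0.108920; exercise = 0.070000; V(2,1) = max -> 0.108920
  V(2,2) = exp(-r*dt) * [p*0.194591 + (1-p)*0.403035] = 0.289657; exercise = 0.305070; V(2,2) = max -> 0.305070
  V(1,0) = exp(-r*dt) * [p*0.015673 + (1-p)*0.108920] = 0.059509; exercise = 0.000000; V(1,0) = max -> 0.059509
  V(1,1) = exp(-r*dt) * [p*0.108920 + (1-p)*0.305070] = 0.199739; exercise = 0.194591; V(1,1) = max -> 0.199739
  V(0,0) = exp(-r*dt) * [p*0.059509 + (1-p)*0.199739] = 0.124773; exercise = 0.070000; V(0,0) = max -> 0.124773

Answer: Price = V(0,0) = 0.1248


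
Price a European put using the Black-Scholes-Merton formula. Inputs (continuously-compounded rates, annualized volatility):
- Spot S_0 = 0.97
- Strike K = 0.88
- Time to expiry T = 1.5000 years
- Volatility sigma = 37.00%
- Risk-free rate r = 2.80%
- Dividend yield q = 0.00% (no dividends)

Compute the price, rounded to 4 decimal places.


d1 = (ln(S/K) + (r - q + 0.5*sigma^2) * T) / (sigma * sqrt(T)) = 0.53414139
d2 = d1 - sigma * sqrt(T) = 0.08098579
exp(-rT) = 0.95886978; exp(-qT) = 1.00000000
P = K * exp(-rT) * N(-d2) - S_0 * exp(-qT) * N(-d1)
N(-d1) = 0.29662186; N(-d2) = 0.46772663
P = 0.8800 * 0.95886978 * 0.46772663 - 0.9700 * 1.00000000 * 0.29662186 = 0.1069

Answer: Price = 0.1069


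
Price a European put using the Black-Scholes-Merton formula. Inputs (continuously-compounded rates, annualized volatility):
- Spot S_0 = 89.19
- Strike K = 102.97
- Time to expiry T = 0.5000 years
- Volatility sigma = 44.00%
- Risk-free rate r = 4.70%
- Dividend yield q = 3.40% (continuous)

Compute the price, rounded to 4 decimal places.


d1 = (ln(S/K) + (r - q + 0.5*sigma^2) * T) / (sigma * sqrt(T)) = -0.28531359
d2 = d1 - sigma * sqrt(T) = -0.59644058
exp(-rT) = 0.97677397; exp(-qT) = 0.98314368
P = K * exp(-rT) * N(-d2) - S_0 * exp(-qT) * N(-d1)
N(-d1) = 0.61229805; N(-d2) = 0.72455953
P = 102.9700 * 0.97677397 * 0.72455953 - 89.1900 * 0.98314368 * 0.61229805 = 19.1847

Answer: Price = 19.1847


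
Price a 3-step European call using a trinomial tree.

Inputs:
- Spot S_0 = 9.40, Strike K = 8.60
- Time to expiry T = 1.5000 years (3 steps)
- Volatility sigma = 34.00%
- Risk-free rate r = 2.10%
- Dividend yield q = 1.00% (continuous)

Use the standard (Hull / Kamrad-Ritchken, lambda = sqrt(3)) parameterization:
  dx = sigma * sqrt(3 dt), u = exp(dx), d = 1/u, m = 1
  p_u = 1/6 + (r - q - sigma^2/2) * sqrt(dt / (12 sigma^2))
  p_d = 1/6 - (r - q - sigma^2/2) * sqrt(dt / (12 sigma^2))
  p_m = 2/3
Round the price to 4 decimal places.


dt = T/N = 0.500000; dx = sigma*sqrt(3*dt) = 0.416413
u = exp(dx) = 1.516512; d = 1/u = 0.659408
p_u = 0.138570, p_m = 0.666667, p_d = 0.194764
Discount per step: exp(-r*dt) = 0.989555
Stock lattice S(k, j) with j the centered position index:
  k=0: S(0,+0) = 9.4000
  k=1: S(1,-1) = 6.1984; S(1,+0) = 9.4000; S(1,+1) = 14.2552
  k=2: S(2,-2) = 4.0873; S(2,-1) = 6.1984; S(2,+0) = 9.4000; S(2,+1) = 14.2552; S(2,+2) = 21.6182
  k=3: S(3,-3) = 2.6952; S(3,-2) = 4.0873; S(3,-1) = 6.1984; S(3,+0) = 9.4000; S(3,+1) = 14.2552; S(3,+2) = 21.6182; S(3,+3) = 32.7843
Terminal payoffs V(N, j) = max(S_T - K, 0):
  V(3,-3) = 0.000000; V(3,-2) = 0.000000; V(3,-1) = 0.000000; V(3,+0) = 0.800000; V(3,+1) = 5.655217; V(3,+2) = 13.018214; V(3,+3) = 24.184291
Backward induction: V(k, j) = exp(-r*dt) * [p_u * V(k+1, j+1) + p_m * V(k+1, j) + p_d * V(k+1, j-1)]
  V(2,-2) = exp(-r*dt) * [p_u*0.000000 + p_m*0.000000 + p_d*0.000000] = 0.000000
  V(2,-1) = exp(-r*dt) * [p_u*0.800000 + p_m*0.000000 + p_d*0.000000] = 0.109698
  V(2,+0) = exp(-r*dt) * [p_u*5.655217 + p_m*0.800000 + p_d*0.000000] = 1.303218
  V(2,+1) = exp(-r*dt) * [p_u*13.018214 + p_m*5.655217 + p_d*0.800000] = 5.670035
  V(2,+2) = exp(-r*dt) * [p_u*24.184291 + p_m*13.018214 + p_d*5.655217] = 12.994289
  V(1,-1) = exp(-r*dt) * [p_u*1.303218 + p_m*0.109698 + p_d*0.000000] = 0.251068
  V(1,+0) = exp(-r*dt) * [p_u*5.670035 + p_m*1.303218 + p_d*0.109698] = 1.658367
  V(1,+1) = exp(-r*dt) * [p_u*12.994289 + p_m*5.670035 + p_d*1.303218] = 5.773515
  V(0,+0) = exp(-r*dt) * [p_u*5.773515 + p_m*1.658367 + p_d*0.251068] = 1.934096

Answer: Price = V(0,0) = 1.9341


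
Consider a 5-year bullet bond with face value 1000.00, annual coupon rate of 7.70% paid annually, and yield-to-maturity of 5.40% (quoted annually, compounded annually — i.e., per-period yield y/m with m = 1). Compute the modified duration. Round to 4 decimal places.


Answer: Modified duration = 4.1444

Derivation:
Coupon per period c = face * coupon_rate / m = 77.000000
Periods per year m = 1; per-period yield y/m = 0.054000
Number of cashflows N = 5
Cashflows (t years, CF_t, discount factor 1/(1+y/m)^(m*t), PV):
  t = 1.0000: CF_t = 77.000000, DF = 0.948767, PV = 73.055028
  t = 2.0000: CF_t = 77.000000, DF = 0.900158, PV = 69.312171
  t = 3.0000: CF_t = 77.000000, DF = 0.854040, PV = 65.761073
  t = 4.0000: CF_t = 77.000000, DF = 0.810285, PV = 62.391910
  t = 5.0000: CF_t = 1077.000000, DF = 0.768771, PV = 827.966278
Price P = sum_t PV_t = 1098.486461
First compute Macaulay numerator sum_t t * PV_t:
  t * PV_t at t = 1.0000: 73.055028
  t * PV_t at t = 2.0000: 138.624342
  t * PV_t at t = 3.0000: 197.283220
  t * PV_t at t = 4.0000: 249.567640
  t * PV_t at t = 5.0000: 4139.831390
Macaulay duration D = 4798.361621 / 1098.486461 = 4.368157
Modified duration = D / (1 + y/m) = 4.368157 / (1 + 0.054000) = 4.144362


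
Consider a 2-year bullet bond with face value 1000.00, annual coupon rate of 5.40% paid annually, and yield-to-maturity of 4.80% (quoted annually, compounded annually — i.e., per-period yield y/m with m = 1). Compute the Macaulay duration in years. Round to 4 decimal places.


Coupon per period c = face * coupon_rate / m = 54.000000
Periods per year m = 1; per-period yield y/m = 0.048000
Number of cashflows N = 2
Cashflows (t years, CF_t, discount factor 1/(1+y/m)^(m*t), PV):
  t = 1.0000: CF_t = 54.000000, DF = 0.954198, PV = 51.526718
  t = 2.0000: CF_t = 1054.000000, DF = 0.910495, PV = 959.661442
Price P = sum_t PV_t = 1011.188159
Macaulay numerator sum_t t * PV_t:
  t * PV_t at t = 1.0000: 51.526718
  t * PV_t at t = 2.0000: 1919.322883
Macaulay duration D = (sum_t t * PV_t) / P = 1970.849601 / 1011.188159 = 1.949043

Answer: Macaulay duration = 1.9490 years


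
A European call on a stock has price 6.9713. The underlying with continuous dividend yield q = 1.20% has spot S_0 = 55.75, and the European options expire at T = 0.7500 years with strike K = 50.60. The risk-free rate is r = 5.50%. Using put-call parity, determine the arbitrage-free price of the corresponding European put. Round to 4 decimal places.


Put-call parity: C - P = S_0 * exp(-qT) - K * exp(-rT).
S_0 * exp(-qT) = 55.7500 * 0.99104038 = 55.25050112
K * exp(-rT) = 50.6000 * 0.95958920 = 48.55521365
P = C - S*exp(-qT) + K*exp(-rT)
P = 6.9713 - 55.25050112 + 48.55521365 = 0.2760

Answer: Put price = 0.2760


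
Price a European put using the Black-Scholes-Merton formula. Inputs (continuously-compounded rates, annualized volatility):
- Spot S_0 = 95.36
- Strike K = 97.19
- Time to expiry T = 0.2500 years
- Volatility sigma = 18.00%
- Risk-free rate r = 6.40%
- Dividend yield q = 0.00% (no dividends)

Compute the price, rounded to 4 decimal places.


d1 = (ln(S/K) + (r - q + 0.5*sigma^2) * T) / (sigma * sqrt(T)) = 0.01157086
d2 = d1 - sigma * sqrt(T) = -0.07842914
exp(-rT) = 0.98412732; exp(-qT) = 1.00000000
P = K * exp(-rT) * N(-d2) - S_0 * exp(-qT) * N(-d1)
N(-d1) = 0.49538400; N(-d2) = 0.53125665
P = 97.1900 * 0.98412732 * 0.53125665 - 95.3600 * 1.00000000 * 0.49538400 = 3.5735

Answer: Price = 3.5735


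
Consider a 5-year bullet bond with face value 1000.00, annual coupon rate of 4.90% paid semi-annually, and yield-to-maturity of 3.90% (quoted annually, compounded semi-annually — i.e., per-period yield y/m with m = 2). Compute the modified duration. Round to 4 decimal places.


Coupon per period c = face * coupon_rate / m = 24.500000
Periods per year m = 2; per-period yield y/m = 0.019500
Number of cashflows N = 10
Cashflows (t years, CF_t, discount factor 1/(1+y/m)^(m*t), PV):
  t = 0.5000: CF_t = 24.500000, DF = 0.980873, PV = 24.031388
  t = 1.0000: CF_t = 24.500000, DF = 0.962112, PV = 23.571739
  t = 1.5000: CF_t = 24.500000, DF = 0.943709, PV = 23.120882
  t = 2.0000: CF_t = 24.500000, DF = 0.925659, PV = 22.678648
  t = 2.5000: CF_t = 24.500000, DF = 0.907954, PV = 22.244873
  t = 3.0000: CF_t = 24.500000, DF = 0.890588, PV = 21.819395
  t = 3.5000: CF_t = 24.500000, DF = 0.873553, PV = 21.402055
  t = 4.0000: CF_t = 24.500000, DF = 0.856845, PV = 20.992697
  t = 4.5000: CF_t = 24.500000, DF = 0.840456, PV = 20.591169
  t = 5.0000: CF_t = 1024.500000, DF = 0.824380, PV = 844.577800
Price P = sum_t PV_t = 1045.030647
First compute Macaulay numerator sum_t t * PV_t:
  t * PV_t at t = 0.5000: 12.015694
  t * PV_t at t = 1.0000: 23.571739
  t * PV_t at t = 1.5000: 34.681323
  t * PV_t at t = 2.0000: 45.357296
  t * PV_t at t = 2.5000: 55.612183
  t * PV_t at t = 3.0000: 65.458185
  t * PV_t at t = 3.5000: 74.907192
  t * PV_t at t = 4.0000: 83.970789
  t * PV_t at t = 4.5000: 92.660263
  t * PV_t at t = 5.0000: 4222.888999
Macaulay duration D = 4711.123663 / 1045.030647 = 4.508120
Modified duration = D / (1 + y/m) = 4.508120 / (1 + 0.019500) = 4.421893

Answer: Modified duration = 4.4219


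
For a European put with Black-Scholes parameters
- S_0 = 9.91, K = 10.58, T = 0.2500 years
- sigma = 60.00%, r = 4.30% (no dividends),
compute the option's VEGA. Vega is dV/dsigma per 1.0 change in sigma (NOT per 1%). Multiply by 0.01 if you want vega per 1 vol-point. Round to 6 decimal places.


Answer: Vega = 1.975732

Derivation:
d1 = -0.0322369270; d2 = -0.3322369270
phi(d1) = 0.3987350400; exp(-qT) = 1.0000000000; exp(-rT) = 0.9893075748
Vega = S * exp(-qT) * phi(d1) * sqrt(T) = 9.9100 * 1.0000000000 * 0.3987350400 * 0.5000000000 = 1.975732


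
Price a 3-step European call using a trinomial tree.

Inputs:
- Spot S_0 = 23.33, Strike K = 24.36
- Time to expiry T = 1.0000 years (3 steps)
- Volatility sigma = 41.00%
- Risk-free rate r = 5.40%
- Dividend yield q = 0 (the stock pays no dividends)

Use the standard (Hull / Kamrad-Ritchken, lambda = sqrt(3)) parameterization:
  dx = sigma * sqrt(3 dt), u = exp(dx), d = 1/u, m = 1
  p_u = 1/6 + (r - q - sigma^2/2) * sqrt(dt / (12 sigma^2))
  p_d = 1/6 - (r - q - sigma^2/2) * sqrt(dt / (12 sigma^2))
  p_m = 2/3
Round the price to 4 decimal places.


Answer: Price = V(0,0) = 3.7238

Derivation:
dt = T/N = 0.333333; dx = sigma*sqrt(3*dt) = 0.410000
u = exp(dx) = 1.506818; d = 1/u = 0.663650
p_u = 0.154451, p_m = 0.666667, p_d = 0.178882
Discount per step: exp(-r*dt) = 0.982161
Stock lattice S(k, j) with j the centered position index:
  k=0: S(0,+0) = 23.3300
  k=1: S(1,-1) = 15.4830; S(1,+0) = 23.3300; S(1,+1) = 35.1541
  k=2: S(2,-2) = 10.2753; S(2,-1) = 15.4830; S(2,+0) = 23.3300; S(2,+1) = 35.1541; S(2,+2) = 52.9708
  k=3: S(3,-3) = 6.8192; S(3,-2) = 10.2753; S(3,-1) = 15.4830; S(3,+0) = 23.3300; S(3,+1) = 35.1541; S(3,+2) = 52.9708; S(3,+3) = 79.8173
Terminal payoffs V(N, j) = max(S_T - K, 0):
  V(3,-3) = 0.000000; V(3,-2) = 0.000000; V(3,-1) = 0.000000; V(3,+0) = 0.000000; V(3,+1) = 10.794059; V(3,+2) = 28.610761; V(3,+3) = 55.457285
Backward induction: V(k, j) = exp(-r*dt) * [p_u * V(k+1, j+1) + p_m * V(k+1, j) + p_d * V(k+1, j-1)]
  V(2,-2) = exp(-r*dt) * [p_u*0.000000 + p_m*0.000000 + p_d*0.000000] = 0.000000
  V(2,-1) = exp(-r*dt) * [p_u*0.000000 + p_m*0.000000 + p_d*0.000000] = 0.000000
  V(2,+0) = exp(-r*dt) * [p_u*10.794059 + p_m*0.000000 + p_d*0.000000] = 1.637415
  V(2,+1) = exp(-r*dt) * [p_u*28.610761 + p_m*10.794059 + p_d*0.000000] = 11.407807
  V(2,+2) = exp(-r*dt) * [p_u*55.457285 + p_m*28.610761 + p_d*10.794059] = 29.042649
  V(1,-1) = exp(-r*dt) * [p_u*1.637415 + p_m*0.000000 + p_d*0.000000] = 0.248389
  V(1,+0) = exp(-r*dt) * [p_u*11.407807 + p_m*1.637415 + p_d*0.000000] = 2.802655
  V(1,+1) = exp(-r*dt) * [p_u*29.042649 + p_m*11.407807 + p_d*1.637415] = 12.162867
  V(0,+0) = exp(-r*dt) * [p_u*12.162867 + p_m*2.802655 + p_d*0.248389] = 3.723804


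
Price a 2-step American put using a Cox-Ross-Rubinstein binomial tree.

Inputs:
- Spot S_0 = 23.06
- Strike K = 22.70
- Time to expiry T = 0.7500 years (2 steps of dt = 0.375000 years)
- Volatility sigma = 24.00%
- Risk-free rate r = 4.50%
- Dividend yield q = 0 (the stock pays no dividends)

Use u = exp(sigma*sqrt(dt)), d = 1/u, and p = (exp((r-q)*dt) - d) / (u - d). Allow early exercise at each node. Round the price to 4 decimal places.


dt = T/N = 0.375000
u = exp(sigma*sqrt(dt)) = 1.158319; d = 1/u = 0.863320
p = (exp((r-q)*dt) - d) / (u - d) = 0.521013
Discount per step: exp(-r*dt) = 0.983267
Stock lattice S(k, i) with i counting down-moves:
  k=0: S(0,0) = 23.0600
  k=1: S(1,0) = 26.7108; S(1,1) = 19.9082
  k=2: S(2,0) = 30.9396; S(2,1) = 23.0600; S(2,2) = 17.1871
Terminal payoffs V(N, i) = max(K - S_T, 0):
  V(2,0) = 0.000000; V(2,1) = 0.000000; V(2,2) = 5.512872
Backward induction: V(k, i) = exp(-r*dt) * [p * V(k+1, i) + (1-p) * V(k+1, i+1)]; then take max(V_cont, immediate exercise) for American.
  V(1,0) = exp(-r*dt) * [p*0.000000 + (1-p)*0.000000] = 0.000000; exercise = 0.000000; V(1,0) = max -> 0.000000
  V(1,1) = exp(-r*dt) * [p*0.000000 + (1-p)*5.512872] = 2.596409; exercise = 2.791831; V(1,1) = max -> 2.791831
  V(0,0) = exp(-r*dt) * [p*0.000000 + (1-p)*2.791831] = 1.314875; exercise = 0.000000; V(0,0) = max -> 1.314875

Answer: Price = V(0,0) = 1.3149


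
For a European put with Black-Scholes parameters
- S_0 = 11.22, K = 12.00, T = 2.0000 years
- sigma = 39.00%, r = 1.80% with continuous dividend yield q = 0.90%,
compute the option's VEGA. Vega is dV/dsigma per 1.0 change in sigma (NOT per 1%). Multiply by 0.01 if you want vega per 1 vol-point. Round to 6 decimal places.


Answer: Vega = 6.110033

Derivation:
d1 = 0.1865515406; d2 = -0.3649917488
phi(d1) = 0.3920604383; exp(-qT) = 0.9821610324; exp(-rT) = 0.9646402935
Vega = S * exp(-qT) * phi(d1) * sqrt(T) = 11.2200 * 0.9821610324 * 0.3920604383 * 1.4142135624 = 6.110033


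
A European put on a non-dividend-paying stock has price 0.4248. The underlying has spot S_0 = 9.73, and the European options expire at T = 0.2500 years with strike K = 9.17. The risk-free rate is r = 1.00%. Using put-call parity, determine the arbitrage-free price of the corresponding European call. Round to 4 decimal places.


Answer: Call price = 1.0077

Derivation:
Put-call parity: C - P = S_0 * exp(-qT) - K * exp(-rT).
S_0 * exp(-qT) = 9.7300 * 1.00000000 = 9.73000000
K * exp(-rT) = 9.1700 * 0.99750312 = 9.14710363
C = P + S*exp(-qT) - K*exp(-rT)
C = 0.4248 + 9.73000000 - 9.14710363 = 1.0077


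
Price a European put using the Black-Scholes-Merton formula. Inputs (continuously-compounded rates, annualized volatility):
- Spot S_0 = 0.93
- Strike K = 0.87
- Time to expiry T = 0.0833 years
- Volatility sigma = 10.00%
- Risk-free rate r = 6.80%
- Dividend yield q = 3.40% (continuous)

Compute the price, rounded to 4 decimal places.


Answer: Price = 0.0001

Derivation:
d1 = (ln(S/K) + (r - q + 0.5*sigma^2) * T) / (sigma * sqrt(T)) = 2.42327995
d2 = d1 - sigma * sqrt(T) = 2.39441822
exp(-rT) = 0.99435161; exp(-qT) = 0.99717181
P = K * exp(-rT) * N(-d2) - S_0 * exp(-qT) * N(-d1)
N(-d1) = 0.00769053; N(-d2) = 0.00832338
P = 0.8700 * 0.99435161 * 0.00832338 - 0.9300 * 0.99717181 * 0.00769053 = 0.0001


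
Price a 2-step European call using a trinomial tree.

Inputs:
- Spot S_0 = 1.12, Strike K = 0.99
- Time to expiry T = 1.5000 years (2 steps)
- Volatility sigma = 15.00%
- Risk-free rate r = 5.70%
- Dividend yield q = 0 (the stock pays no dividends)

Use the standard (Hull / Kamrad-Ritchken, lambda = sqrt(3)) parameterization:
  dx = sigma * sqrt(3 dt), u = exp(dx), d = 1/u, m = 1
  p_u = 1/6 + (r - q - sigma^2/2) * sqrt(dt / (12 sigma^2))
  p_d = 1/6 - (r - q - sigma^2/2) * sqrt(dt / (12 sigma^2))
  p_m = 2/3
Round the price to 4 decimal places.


dt = T/N = 0.750000; dx = sigma*sqrt(3*dt) = 0.225000
u = exp(dx) = 1.252323; d = 1/u = 0.798516
p_u = 0.242917, p_m = 0.666667, p_d = 0.090417
Discount per step: exp(-r*dt) = 0.958151
Stock lattice S(k, j) with j the centered position index:
  k=0: S(0,+0) = 1.1200
  k=1: S(1,-1) = 0.8943; S(1,+0) = 1.1200; S(1,+1) = 1.4026
  k=2: S(2,-2) = 0.7141; S(2,-1) = 0.8943; S(2,+0) = 1.1200; S(2,+1) = 1.4026; S(2,+2) = 1.7565
Terminal payoffs V(N, j) = max(S_T - K, 0):
  V(2,-2) = 0.000000; V(2,-1) = 0.000000; V(2,+0) = 0.130000; V(2,+1) = 0.412601; V(2,+2) = 0.766510
Backward induction: V(k, j) = exp(-r*dt) * [p_u * V(k+1, j+1) + p_m * V(k+1, j) + p_d * V(k+1, j-1)]
  V(1,-1) = exp(-r*dt) * [p_u*0.130000 + p_m*0.000000 + p_d*0.000000] = 0.030258
  V(1,+0) = exp(-r*dt) * [p_u*0.412601 + p_m*0.130000 + p_d*0.000000] = 0.179073
  V(1,+1) = exp(-r*dt) * [p_u*0.766510 + p_m*0.412601 + p_d*0.130000] = 0.453224
  V(0,+0) = exp(-r*dt) * [p_u*0.453224 + p_m*0.179073 + p_d*0.030258] = 0.222496

Answer: Price = V(0,0) = 0.2225


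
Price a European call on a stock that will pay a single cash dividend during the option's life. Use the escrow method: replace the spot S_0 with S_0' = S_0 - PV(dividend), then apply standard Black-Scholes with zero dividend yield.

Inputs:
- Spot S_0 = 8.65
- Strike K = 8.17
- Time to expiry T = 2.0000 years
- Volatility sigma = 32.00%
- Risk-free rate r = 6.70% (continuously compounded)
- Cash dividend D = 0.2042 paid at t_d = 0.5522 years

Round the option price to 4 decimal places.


PV(D) = D * exp(-r * t_d) = 0.2042 * 0.96367864 = 0.19678318
S_0' = S_0 - PV(D) = 8.6500 - 0.19678318 = 8.45321682
d1 = (ln(S_0'/K) + (r + sigma^2/2)*T) / (sigma*sqrt(T)) = 0.59767792
d2 = d1 - sigma*sqrt(T) = 0.14512958
exp(-rT) = 0.87459006
N(d1) = 0.72497257; N(d2) = 0.55769572
C = S_0' * N(d1) - K * exp(-rT) * N(d2) = 8.45321682 * 0.72497257 - 8.1700 * 0.87459006 * 0.55769572 = 2.1434

Answer: Price = 2.1434


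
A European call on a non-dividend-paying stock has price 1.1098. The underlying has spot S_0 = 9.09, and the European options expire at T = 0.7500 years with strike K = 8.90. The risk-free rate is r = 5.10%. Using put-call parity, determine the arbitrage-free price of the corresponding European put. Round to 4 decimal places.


Put-call parity: C - P = S_0 * exp(-qT) - K * exp(-rT).
S_0 * exp(-qT) = 9.0900 * 1.00000000 = 9.09000000
K * exp(-rT) = 8.9000 * 0.96247229 = 8.56600341
P = C - S*exp(-qT) + K*exp(-rT)
P = 1.1098 - 9.09000000 + 8.56600341 = 0.5858

Answer: Put price = 0.5858


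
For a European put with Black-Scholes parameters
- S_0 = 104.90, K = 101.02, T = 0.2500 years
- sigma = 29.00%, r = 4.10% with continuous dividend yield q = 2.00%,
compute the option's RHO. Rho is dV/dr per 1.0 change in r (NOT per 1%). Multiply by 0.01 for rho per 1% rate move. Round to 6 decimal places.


d1 = 0.3686310232; d2 = 0.2236310232
phi(d1) = 0.3727367216; exp(-qT) = 0.9950124792; exp(-rT) = 0.9898023522
N(-d2) = 0.4115222110
Rho = -K*T*exp(-rT)*N(-d2) = -101.0200 * 0.2500 * 0.9898023522 * 0.4115222110 = -10.287009

Answer: Rho = -10.287009


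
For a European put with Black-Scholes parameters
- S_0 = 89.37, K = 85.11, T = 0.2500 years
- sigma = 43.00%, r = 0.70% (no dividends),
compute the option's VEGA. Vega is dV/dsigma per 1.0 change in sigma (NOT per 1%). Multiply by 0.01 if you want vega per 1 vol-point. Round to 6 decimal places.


d1 = 0.3428047344; d2 = 0.1278047344
phi(d1) = 0.3761767839; exp(-qT) = 1.0000000000; exp(-rT) = 0.9982515304
Vega = S * exp(-qT) * phi(d1) * sqrt(T) = 89.3700 * 1.0000000000 * 0.3761767839 * 0.5000000000 = 16.809460

Answer: Vega = 16.809460


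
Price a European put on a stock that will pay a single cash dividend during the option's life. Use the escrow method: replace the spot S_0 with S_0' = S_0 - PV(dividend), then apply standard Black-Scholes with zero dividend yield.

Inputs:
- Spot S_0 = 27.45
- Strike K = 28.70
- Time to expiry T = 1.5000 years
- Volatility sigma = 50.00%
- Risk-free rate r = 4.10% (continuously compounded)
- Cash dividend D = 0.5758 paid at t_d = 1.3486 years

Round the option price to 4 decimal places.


PV(D) = D * exp(-r * t_d) = 0.5758 * 0.94620825 = 0.54482671
S_0' = S_0 - PV(D) = 27.4500 - 0.54482671 = 26.90517329
d1 = (ln(S_0'/K) + (r + sigma^2/2)*T) / (sigma*sqrt(T)) = 0.30115898
d2 = d1 - sigma*sqrt(T) = -0.31121345
exp(-rT) = 0.94035295
N(-d1) = 0.38164663; N(-d2) = 0.62218082
P = K * exp(-rT) * N(-d2) - S_0' * N(-d1) = 28.7000 * 0.94035295 * 0.62218082 - 26.90517329 * 0.38164663 = 6.5232

Answer: Price = 6.5232


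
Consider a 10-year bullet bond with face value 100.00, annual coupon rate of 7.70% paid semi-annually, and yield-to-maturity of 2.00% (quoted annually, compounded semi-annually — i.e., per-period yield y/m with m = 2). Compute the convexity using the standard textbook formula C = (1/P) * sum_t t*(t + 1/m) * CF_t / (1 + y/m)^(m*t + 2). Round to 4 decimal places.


Answer: Convexity = 72.2093

Derivation:
Coupon per period c = face * coupon_rate / m = 3.850000
Periods per year m = 2; per-period yield y/m = 0.010000
Number of cashflows N = 20
Cashflows (t years, CF_t, discount factor 1/(1+y/m)^(m*t), PV):
  t = 0.5000: CF_t = 3.850000, DF = 0.990099, PV = 3.811881
  t = 1.0000: CF_t = 3.850000, DF = 0.980296, PV = 3.774140
  t = 1.5000: CF_t = 3.850000, DF = 0.970590, PV = 3.736772
  t = 2.0000: CF_t = 3.850000, DF = 0.960980, PV = 3.699774
  t = 2.5000: CF_t = 3.850000, DF = 0.951466, PV = 3.663143
  t = 3.0000: CF_t = 3.850000, DF = 0.942045, PV = 3.626874
  t = 3.5000: CF_t = 3.850000, DF = 0.932718, PV = 3.590965
  t = 4.0000: CF_t = 3.850000, DF = 0.923483, PV = 3.555410
  t = 4.5000: CF_t = 3.850000, DF = 0.914340, PV = 3.520208
  t = 5.0000: CF_t = 3.850000, DF = 0.905287, PV = 3.485355
  t = 5.5000: CF_t = 3.850000, DF = 0.896324, PV = 3.450846
  t = 6.0000: CF_t = 3.850000, DF = 0.887449, PV = 3.416680
  t = 6.5000: CF_t = 3.850000, DF = 0.878663, PV = 3.382851
  t = 7.0000: CF_t = 3.850000, DF = 0.869963, PV = 3.349357
  t = 7.5000: CF_t = 3.850000, DF = 0.861349, PV = 3.316195
  t = 8.0000: CF_t = 3.850000, DF = 0.852821, PV = 3.283362
  t = 8.5000: CF_t = 3.850000, DF = 0.844377, PV = 3.250853
  t = 9.0000: CF_t = 3.850000, DF = 0.836017, PV = 3.218667
  t = 9.5000: CF_t = 3.850000, DF = 0.827740, PV = 3.186799
  t = 10.0000: CF_t = 103.850000, DF = 0.819544, PV = 85.109693
Price P = sum_t PV_t = 151.429826
Convexity numerator sum_t t*(t + 1/m) * CF_t / (1+y/m)^(m*t + 2):
  t = 0.5000: term = 1.868386
  t = 1.0000: term = 5.549661
  t = 1.5000: term = 10.989429
  t = 2.0000: term = 18.134371
  t = 2.5000: term = 26.932234
  t = 3.0000: term = 37.331809
  t = 3.5000: term = 49.282917
  t = 4.0000: term = 62.736386
  t = 4.5000: term = 77.644042
  t = 5.0000: term = 93.958687
  t = 5.5000: term = 111.634083
  t = 6.0000: term = 130.624940
  t = 6.5000: term = 150.886894
  t = 7.0000: term = 172.376498
  t = 7.5000: term = 195.051200
  t = 8.0000: term = 218.869333
  t = 8.5000: term = 243.790098
  t = 9.0000: term = 269.773551
  t = 9.5000: term = 296.780584
  t = 10.0000: term = 8760.433086
Convexity = (1/P) * sum = 10934.648188 / 151.429826 = 72.209343


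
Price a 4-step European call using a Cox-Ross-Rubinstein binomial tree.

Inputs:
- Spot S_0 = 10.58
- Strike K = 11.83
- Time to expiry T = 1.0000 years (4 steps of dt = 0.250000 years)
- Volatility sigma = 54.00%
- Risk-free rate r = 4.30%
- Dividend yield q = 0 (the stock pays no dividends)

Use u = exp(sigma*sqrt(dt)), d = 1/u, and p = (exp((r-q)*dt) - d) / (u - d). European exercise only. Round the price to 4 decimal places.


dt = T/N = 0.250000
u = exp(sigma*sqrt(dt)) = 1.309964; d = 1/u = 0.763379
p = (exp((r-q)*dt) - d) / (u - d) = 0.452681
Discount per step: exp(-r*dt) = 0.989308
Stock lattice S(k, i) with i counting down-moves:
  k=0: S(0,0) = 10.5800
  k=1: S(1,0) = 13.8594; S(1,1) = 8.0766
  k=2: S(2,0) = 18.1554; S(2,1) = 10.5800; S(2,2) = 6.1655
  k=3: S(3,0) = 23.7829; S(3,1) = 13.8594; S(3,2) = 8.0766; S(3,3) = 4.7066
  k=4: S(4,0) = 31.1547; S(4,1) = 18.1554; S(4,2) = 10.5800; S(4,3) = 6.1655; S(4,4) = 3.5929
Terminal payoffs V(N, i) = max(S_T - K, 0):
  V(4,0) = 19.324710; V(4,1) = 6.325353; V(4,2) = 0.000000; V(4,3) = 0.000000; V(4,4) = 0.000000
Backward induction: V(k, i) = exp(-r*dt) * [p * V(k+1, i) + (1-p) * V(k+1, i+1)].
  V(3,0) = exp(-r*dt) * [p*19.324710 + (1-p)*6.325353] = 12.079358
  V(3,1) = exp(-r*dt) * [p*6.325353 + (1-p)*0.000000] = 2.832749
  V(3,2) = exp(-r*dt) * [p*0.000000 + (1-p)*0.000000] = 0.000000
  V(3,3) = exp(-r*dt) * [p*0.000000 + (1-p)*0.000000] = 0.000000
  V(2,0) = exp(-r*dt) * [p*12.079358 + (1-p)*2.832749] = 6.943466
  V(2,1) = exp(-r*dt) * [p*2.832749 + (1-p)*0.000000] = 1.268620
  V(2,2) = exp(-r*dt) * [p*0.000000 + (1-p)*0.000000] = 0.000000
  V(1,0) = exp(-r*dt) * [p*6.943466 + (1-p)*1.268620] = 3.796481
  V(1,1) = exp(-r*dt) * [p*1.268620 + (1-p)*0.000000] = 0.568139
  V(0,0) = exp(-r*dt) * [p*3.796481 + (1-p)*0.568139] = 2.007847

Answer: Price = V(0,0) = 2.0078


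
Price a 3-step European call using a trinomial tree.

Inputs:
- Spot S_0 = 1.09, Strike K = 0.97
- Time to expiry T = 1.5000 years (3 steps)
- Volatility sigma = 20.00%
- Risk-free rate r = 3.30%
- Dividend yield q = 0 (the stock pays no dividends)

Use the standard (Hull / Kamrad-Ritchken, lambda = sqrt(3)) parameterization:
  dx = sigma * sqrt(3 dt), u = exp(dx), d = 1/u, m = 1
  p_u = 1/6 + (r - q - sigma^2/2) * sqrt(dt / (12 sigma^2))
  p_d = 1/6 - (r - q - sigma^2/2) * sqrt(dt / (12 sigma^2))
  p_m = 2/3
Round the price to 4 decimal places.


Answer: Price = V(0,0) = 0.2060

Derivation:
dt = T/N = 0.500000; dx = sigma*sqrt(3*dt) = 0.244949
u = exp(dx) = 1.277556; d = 1/u = 0.782744
p_u = 0.179935, p_m = 0.666667, p_d = 0.153399
Discount per step: exp(-r*dt) = 0.983635
Stock lattice S(k, j) with j the centered position index:
  k=0: S(0,+0) = 1.0900
  k=1: S(1,-1) = 0.8532; S(1,+0) = 1.0900; S(1,+1) = 1.3925
  k=2: S(2,-2) = 0.6678; S(2,-1) = 0.8532; S(2,+0) = 1.0900; S(2,+1) = 1.3925; S(2,+2) = 1.7790
  k=3: S(3,-3) = 0.5227; S(3,-2) = 0.6678; S(3,-1) = 0.8532; S(3,+0) = 1.0900; S(3,+1) = 1.3925; S(3,+2) = 1.7790; S(3,+3) = 2.2728
Terminal payoffs V(N, j) = max(S_T - K, 0):
  V(3,-3) = 0.000000; V(3,-2) = 0.000000; V(3,-1) = 0.000000; V(3,+0) = 0.120000; V(3,+1) = 0.422536; V(3,+2) = 0.809043; V(3,+3) = 1.302827
Backward induction: V(k, j) = exp(-r*dt) * [p_u * V(k+1, j+1) + p_m * V(k+1, j) + p_d * V(k+1, j-1)]
  V(2,-2) = exp(-r*dt) * [p_u*0.000000 + p_m*0.000000 + p_d*0.000000] = 0.000000
  V(2,-1) = exp(-r*dt) * [p_u*0.120000 + p_m*0.000000 + p_d*0.000000] = 0.021239
  V(2,+0) = exp(-r*dt) * [p_u*0.422536 + p_m*0.120000 + p_d*0.000000] = 0.153476
  V(2,+1) = exp(-r*dt) * [p_u*0.809043 + p_m*0.422536 + p_d*0.120000] = 0.438380
  V(2,+2) = exp(-r*dt) * [p_u*1.302827 + p_m*0.809043 + p_d*0.422536] = 0.824879
  V(1,-1) = exp(-r*dt) * [p_u*0.153476 + p_m*0.021239 + p_d*0.000000] = 0.041091
  V(1,+0) = exp(-r*dt) * [p_u*0.438380 + p_m*0.153476 + p_d*0.021239] = 0.181436
  V(1,+1) = exp(-r*dt) * [p_u*0.824879 + p_m*0.438380 + p_d*0.153476] = 0.456624
  V(0,+0) = exp(-r*dt) * [p_u*0.456624 + p_m*0.181436 + p_d*0.041091] = 0.205996


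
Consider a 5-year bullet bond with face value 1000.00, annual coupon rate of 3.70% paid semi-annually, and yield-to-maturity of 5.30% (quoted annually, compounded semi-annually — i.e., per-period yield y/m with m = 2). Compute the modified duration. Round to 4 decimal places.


Answer: Modified duration = 4.4743

Derivation:
Coupon per period c = face * coupon_rate / m = 18.500000
Periods per year m = 2; per-period yield y/m = 0.026500
Number of cashflows N = 10
Cashflows (t years, CF_t, discount factor 1/(1+y/m)^(m*t), PV):
  t = 0.5000: CF_t = 18.500000, DF = 0.974184, PV = 18.022406
  t = 1.0000: CF_t = 18.500000, DF = 0.949035, PV = 17.557142
  t = 1.5000: CF_t = 18.500000, DF = 0.924535, PV = 17.103889
  t = 2.0000: CF_t = 18.500000, DF = 0.900667, PV = 16.662337
  t = 2.5000: CF_t = 18.500000, DF = 0.877415, PV = 16.232184
  t = 3.0000: CF_t = 18.500000, DF = 0.854764, PV = 15.813136
  t = 3.5000: CF_t = 18.500000, DF = 0.832698, PV = 15.404906
  t = 4.0000: CF_t = 18.500000, DF = 0.811201, PV = 15.007215
  t = 4.5000: CF_t = 18.500000, DF = 0.790259, PV = 14.619790
  t = 5.0000: CF_t = 1018.500000, DF = 0.769858, PV = 784.100077
Price P = sum_t PV_t = 930.523082
First compute Macaulay numerator sum_t t * PV_t:
  t * PV_t at t = 0.5000: 9.011203
  t * PV_t at t = 1.0000: 17.557142
  t * PV_t at t = 1.5000: 25.655833
  t * PV_t at t = 2.0000: 33.324674
  t * PV_t at t = 2.5000: 40.580460
  t * PV_t at t = 3.0000: 47.439408
  t * PV_t at t = 3.5000: 53.917171
  t * PV_t at t = 4.0000: 60.028859
  t * PV_t at t = 4.5000: 65.789057
  t * PV_t at t = 5.0000: 3920.500383
Macaulay duration D = 4273.804190 / 930.523082 = 4.592905
Modified duration = D / (1 + y/m) = 4.592905 / (1 + 0.026500) = 4.474335


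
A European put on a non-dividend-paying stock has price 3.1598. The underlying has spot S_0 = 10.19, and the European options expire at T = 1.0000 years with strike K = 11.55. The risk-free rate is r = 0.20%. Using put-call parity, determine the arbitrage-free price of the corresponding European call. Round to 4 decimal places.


Answer: Call price = 1.8229

Derivation:
Put-call parity: C - P = S_0 * exp(-qT) - K * exp(-rT).
S_0 * exp(-qT) = 10.1900 * 1.00000000 = 10.19000000
K * exp(-rT) = 11.5500 * 0.99800200 = 11.52692308
C = P + S*exp(-qT) - K*exp(-rT)
C = 3.1598 + 10.19000000 - 11.52692308 = 1.8229


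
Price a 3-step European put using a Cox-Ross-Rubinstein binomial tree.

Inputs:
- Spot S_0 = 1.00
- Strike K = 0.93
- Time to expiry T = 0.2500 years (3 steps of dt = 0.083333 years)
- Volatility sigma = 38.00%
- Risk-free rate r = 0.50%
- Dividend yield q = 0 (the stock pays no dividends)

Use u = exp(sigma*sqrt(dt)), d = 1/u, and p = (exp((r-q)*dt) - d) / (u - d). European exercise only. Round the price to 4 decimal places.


dt = T/N = 0.083333
u = exp(sigma*sqrt(dt)) = 1.115939; d = 1/u = 0.896106
p = (exp((r-q)*dt) - d) / (u - d) = 0.474499
Discount per step: exp(-r*dt) = 0.999583
Stock lattice S(k, i) with i counting down-moves:
  k=0: S(0,0) = 1.0000
  k=1: S(1,0) = 1.1159; S(1,1) = 0.8961
  k=2: S(2,0) = 1.2453; S(2,1) = 1.0000; S(2,2) = 0.8030
  k=3: S(3,0) = 1.3897; S(3,1) = 1.1159; S(3,2) = 0.8961; S(3,3) = 0.7196
Terminal payoffs V(N, i) = max(K - S_T, 0):
  V(3,0) = 0.000000; V(3,1) = 0.000000; V(3,2) = 0.033894; V(3,3) = 0.210421
Backward induction: V(k, i) = exp(-r*dt) * [p * V(k+1, i) + (1-p) * V(k+1, i+1)].
  V(2,0) = exp(-r*dt) * [p*0.000000 + (1-p)*0.000000] = 0.000000
  V(2,1) = exp(-r*dt) * [p*0.000000 + (1-p)*0.033894] = 0.017804
  V(2,2) = exp(-r*dt) * [p*0.033894 + (1-p)*0.210421] = 0.126607
  V(1,0) = exp(-r*dt) * [p*0.000000 + (1-p)*0.017804] = 0.009352
  V(1,1) = exp(-r*dt) * [p*0.017804 + (1-p)*0.126607] = 0.074949
  V(0,0) = exp(-r*dt) * [p*0.009352 + (1-p)*0.074949] = 0.043805

Answer: Price = V(0,0) = 0.0438
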